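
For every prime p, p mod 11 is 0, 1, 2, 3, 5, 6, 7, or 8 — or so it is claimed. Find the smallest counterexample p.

Check each prime p in order until the claim fails.
The first 10 eligible values, up to p = 29, all satisfy the conclusion.
p = 31: 31 mod 11 = 9 — not in {0, 1, 2, 3, 5, 6, 7, 8}.

p = 31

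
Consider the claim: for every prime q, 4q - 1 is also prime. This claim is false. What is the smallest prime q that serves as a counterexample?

A counterexample is any prime q such that 4q - 1 is not prime; we check each in order.
q = 2: 4q - 1 = 7, prime.
q = 3: 4q - 1 = 11, prime.
q = 5: 4q - 1 = 19, prime.
q = 7: 4q - 1 = 27 = 3 × 9, not prime.
So q = 7 is the smallest counterexample.

q = 7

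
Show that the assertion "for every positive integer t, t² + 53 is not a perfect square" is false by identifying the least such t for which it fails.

We need the least positive integer t for which t² + 53 is a perfect square.
The first 25 eligible values, up to t = 25, all satisfy the conclusion.
t = 26: 26² + 53 = 729 = 27², a perfect square.
Hence t = 26 is a counterexample.

t = 26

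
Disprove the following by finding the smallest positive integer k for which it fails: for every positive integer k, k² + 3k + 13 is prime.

k = 9

We need the least positive integer k for which k² + 3k + 13 is not prime.
For k = 1, 2, 3, 4, 5, 6, 7, 8 the conclusion holds.
k = 9: k² + 3k + 13 = 121 = 11 × 11, composite.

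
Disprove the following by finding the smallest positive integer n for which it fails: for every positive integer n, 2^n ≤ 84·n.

n = 10

We need the least positive integer n for which 2^n > 84·n.
For n = 1, 2, 3, 4, 5, 6, 7, 8, 9 the conclusion holds.
n = 10: 2^n = 1024 and 84·n = 840, so 1024 > 840.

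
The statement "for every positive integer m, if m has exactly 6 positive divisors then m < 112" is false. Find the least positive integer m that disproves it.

m = 116

For m = 12, 18, 20, 28, …, 92, 98, 99 the conclusion holds.
m = 116: τ(116) = 6; 116 ≥ 112.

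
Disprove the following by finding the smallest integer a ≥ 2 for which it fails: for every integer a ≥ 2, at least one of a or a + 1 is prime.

a = 8

A counterexample is any integer a ≥ 2 such that a, a + 1 are both composite; we check each in order.
a = 2: 2 is prime.
a = 3: 3 is prime.
a = 4: 5 is prime.
a = 5: 5 is prime.
a = 6: 7 is prime.
a = 7: 7 is prime.
a = 8: 8 = 2 × 4; 9 = 3 × 3 — both composite.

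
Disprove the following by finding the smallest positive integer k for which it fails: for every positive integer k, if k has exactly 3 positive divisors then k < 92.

k = 121

We need the least positive integer k for which k has exactly 3 positive divisors but the claim fails.
The first 4 eligible values, up to k = 49, all satisfy the conclusion.
k = 121: τ(121) = 3; 121 ≥ 92.
So k = 121 is the smallest counterexample.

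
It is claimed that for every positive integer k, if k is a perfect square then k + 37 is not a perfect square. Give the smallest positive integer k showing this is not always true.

k = 324

A counterexample is any positive integer k such that k is a perfect square but k + 37 is a perfect square; we check each in order.
The first 17 eligible values, up to k = 289, all satisfy the conclusion.
k = 324: 324 = 18² and 324 + 37 = 361 = 19².
Hence k = 324 is a counterexample.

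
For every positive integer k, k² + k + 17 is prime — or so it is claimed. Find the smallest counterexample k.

The first 15 eligible values, up to k = 15, all satisfy the conclusion.
k = 16: k² + k + 17 = 289 = 17 × 17, composite.

k = 16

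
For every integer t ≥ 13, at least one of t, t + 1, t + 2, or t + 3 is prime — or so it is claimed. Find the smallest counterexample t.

For t = 13, 14, 15, 16, …, 21, 22, 23 the conclusion holds.
t = 24: 24 = 2 × 12; 25 = 5 × 5; 26 = 2 × 13; 27 = 3 × 9 — all composite.
So t = 24 is the smallest counterexample.

t = 24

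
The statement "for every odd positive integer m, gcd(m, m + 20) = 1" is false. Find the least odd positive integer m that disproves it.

A counterexample is any odd positive integer m such that gcd(m, m + 20) > 1; we check each in order.
For m = 1, 3 the conclusion holds.
m = 5: gcd(5, 25) = 5.
Hence m = 5 is a counterexample.

m = 5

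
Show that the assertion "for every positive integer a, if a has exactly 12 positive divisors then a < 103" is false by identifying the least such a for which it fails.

A counterexample is any positive integer a such that a has exactly 12 positive divisors but the claim fails; we check each in order.
For a = 60, 72, 84, 90, 96 the conclusion holds.
a = 108: τ(108) = 12; 108 ≥ 103.
So a = 108 is the smallest counterexample.

a = 108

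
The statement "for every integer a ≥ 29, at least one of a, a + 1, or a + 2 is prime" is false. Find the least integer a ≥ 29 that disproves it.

We need the least integer a ≥ 29 for which a, a + 1, a + 2 are all composite.
a = 29: 29 is prime.
a = 30: 31 is prime.
a = 31: 31 is prime.
a = 32: 32 = 2 × 16; 33 = 3 × 11; 34 = 2 × 17 — all composite.

a = 32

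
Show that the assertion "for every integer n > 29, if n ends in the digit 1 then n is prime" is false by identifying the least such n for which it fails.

n = 51

A counterexample is any integer n > 29 such that n ends in the digit 1 but n is not prime; we check each in order.
For n = 31, 41 the conclusion holds.
n = 51: 51 ends in 1; 51 = 3 × 17, composite.
Hence n = 51 is a counterexample.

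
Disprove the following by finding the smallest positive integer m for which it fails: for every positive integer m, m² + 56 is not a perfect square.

m = 5

We need the least positive integer m for which m² + 56 is a perfect square.
For m = 1, 2, 3, 4 the conclusion holds.
m = 5: 5² + 56 = 81 = 9², a perfect square.
Thus m = 5 disproves the claim, and no smaller m works.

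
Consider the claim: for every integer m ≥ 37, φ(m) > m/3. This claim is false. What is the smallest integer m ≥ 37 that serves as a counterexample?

m = 42

A counterexample is any integer m ≥ 37 such that the claim fails; we check each in order.
m = 37: φ(37) = 36 and 37/3 = 37/3, so φ(37) > 37/3.
m = 38: φ(38) = 18 and 38/3 = 38/3, so φ(38) > 38/3.
m = 39: φ(39) = 24 and 39/3 = 13, so φ(39) > 39/3.
m = 40: φ(40) = 16 and 40/3 = 40/3, so φ(40) > 40/3.
m = 41: φ(41) = 40 and 41/3 = 41/3, so φ(41) > 41/3.
m = 42: φ(42) = 12 and 42/3 = 14, so φ(42) ≤ 42/3.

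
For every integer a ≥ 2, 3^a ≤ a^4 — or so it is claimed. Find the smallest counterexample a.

a = 8

Check each integer a ≥ 2 in order until 3^a > a^4.
a = 2: 3^a = 9 and a^4 = 16, so 9 ≤ 16.
a = 3: 3^a = 27 and a^4 = 81, so 27 ≤ 81.
a = 4: 3^a = 81 and a^4 = 256, so 81 ≤ 256.
a = 5: 3^a = 243 and a^4 = 625, so 243 ≤ 625.
a = 6: 3^a = 729 and a^4 = 1296, so 729 ≤ 1296.
a = 7: 3^a = 2187 and a^4 = 2401, so 2187 ≤ 2401.
a = 8: 3^a = 6561 and a^4 = 4096, so 6561 > 4096.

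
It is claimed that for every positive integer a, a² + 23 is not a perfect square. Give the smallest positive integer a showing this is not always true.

a = 11

For a = 1, 2, 3, 4, 5, 6, 7, 8, 9, 10 the conclusion holds.
a = 11: 11² + 23 = 144 = 12², a perfect square.
Hence a = 11 is a counterexample.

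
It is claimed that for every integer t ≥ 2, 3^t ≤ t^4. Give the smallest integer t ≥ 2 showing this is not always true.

We need the least integer t ≥ 2 for which 3^t > t^4.
t = 2: 3^t = 9 and t^4 = 16, so 9 ≤ 16.
t = 3: 3^t = 27 and t^4 = 81, so 27 ≤ 81.
t = 4: 3^t = 81 and t^4 = 256, so 81 ≤ 256.
t = 5: 3^t = 243 and t^4 = 625, so 243 ≤ 625.
t = 6: 3^t = 729 and t^4 = 1296, so 729 ≤ 1296.
t = 7: 3^t = 2187 and t^4 = 2401, so 2187 ≤ 2401.
t = 8: 3^t = 6561 and t^4 = 4096, so 6561 > 4096.
Thus t = 8 disproves the claim, and no smaller t works.

t = 8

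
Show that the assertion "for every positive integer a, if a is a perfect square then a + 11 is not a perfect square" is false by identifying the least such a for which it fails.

a = 25

Check each positive integer a in order until a is a perfect square but a + 11 is a perfect square.
a = 1: 1 + 11 = 12, not a perfect square.
a = 4: 4 + 11 = 15, not a perfect square.
a = 9: 9 + 11 = 20, not a perfect square.
a = 16: 16 + 11 = 27, not a perfect square.
a = 25: 25 = 5² and 25 + 11 = 36 = 6².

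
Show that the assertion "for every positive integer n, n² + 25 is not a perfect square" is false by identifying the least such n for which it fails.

n = 12

For n = 1, 2, 3, 4, …, 9, 10, 11 the conclusion holds.
n = 12: 12² + 25 = 169 = 13², a perfect square.
So n = 12 is the smallest counterexample.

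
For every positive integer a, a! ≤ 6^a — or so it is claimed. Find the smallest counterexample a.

a = 14

A counterexample is any positive integer a such that a! > 6^a; we check each in order.
For a = 1, 2, 3, 4, …, 11, 12, 13 the conclusion holds.
a = 14: a! = 87178291200 and 6^a = 78364164096, so 87178291200 > 78364164096.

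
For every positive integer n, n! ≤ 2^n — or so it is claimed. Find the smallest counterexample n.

n = 1: n! = 1 and 2^n = 2, so 1 ≤ 2.
n = 2: n! = 2 and 2^n = 4, so 2 ≤ 4.
n = 3: n! = 6 and 2^n = 8, so 6 ≤ 8.
n = 4: n! = 24 and 2^n = 16, so 24 > 16.
Thus n = 4 disproves the claim, and no smaller n works.

n = 4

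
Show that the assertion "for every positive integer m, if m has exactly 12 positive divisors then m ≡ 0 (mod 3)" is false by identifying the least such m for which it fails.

m = 140

A counterexample is any positive integer m such that m has exactly 12 positive divisors but the claim fails; we check each in order.
m = 60: τ(60) = 12; 60 ≡ 0 (mod 3).
m = 72: τ(72) = 12; 72 ≡ 0 (mod 3).
m = 84: τ(84) = 12; 84 ≡ 0 (mod 3).
m = 90: τ(90) = 12; 90 ≡ 0 (mod 3).
m = 96: τ(96) = 12; 96 ≡ 0 (mod 3).
m = 108: τ(108) = 12; 108 ≡ 0 (mod 3).
m = 126: τ(126) = 12; 126 ≡ 0 (mod 3).
m = 132: τ(132) = 12; 132 ≡ 0 (mod 3).
m = 140: τ(140) = 12; 140 ≡ 2 (mod 3).
Thus m = 140 disproves the claim, and no smaller m works.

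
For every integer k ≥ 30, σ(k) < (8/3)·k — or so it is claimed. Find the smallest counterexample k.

For k = 30, 31, 32, 33, …, 57, 58, 59 the conclusion holds.
k = 60: σ(60) = 168; 168 ≥ 160.
Thus k = 60 disproves the claim, and no smaller k works.

k = 60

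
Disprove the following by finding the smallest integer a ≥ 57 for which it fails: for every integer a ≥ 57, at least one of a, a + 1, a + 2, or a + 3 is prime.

a = 62

We need the least integer a ≥ 57 for which a, a + 1, a + 2, a + 3 are all composite.
The first 5 eligible values, up to a = 61, all satisfy the conclusion.
a = 62: 62 = 2 × 31; 63 = 3 × 21; 64 = 2 × 32; 65 = 5 × 13 — all composite.
So a = 62 is the smallest counterexample.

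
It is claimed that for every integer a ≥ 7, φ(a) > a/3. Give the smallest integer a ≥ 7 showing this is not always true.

Check each integer a ≥ 7 in order until the claim fails.
For a = 7, 8, 9, 10, 11 the conclusion holds.
a = 12: φ(12) = 4 and 12/3 = 4, so φ(12) ≤ 12/3.
Hence a = 12 is a counterexample.

a = 12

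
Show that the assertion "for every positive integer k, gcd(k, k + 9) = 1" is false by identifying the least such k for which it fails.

We need the least positive integer k for which gcd(k, k + 9) > 1.
For k = 1, 2 the conclusion holds.
k = 3: gcd(3, 12) = 3.
So k = 3 is the smallest counterexample.

k = 3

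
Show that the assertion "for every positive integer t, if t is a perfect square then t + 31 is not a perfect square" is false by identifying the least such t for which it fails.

t = 225

For t = 1, 4, 9, 16, …, 144, 169, 196 the conclusion holds.
t = 225: 225 = 15² and 225 + 31 = 256 = 16².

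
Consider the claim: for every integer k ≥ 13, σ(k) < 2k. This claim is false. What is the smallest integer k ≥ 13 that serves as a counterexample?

k = 18

A counterexample is any integer k ≥ 13 such that the claim fails; we check each in order.
The first 5 eligible values, up to k = 17, all satisfy the conclusion.
k = 18: σ(18) = 39; 39 ≥ 36.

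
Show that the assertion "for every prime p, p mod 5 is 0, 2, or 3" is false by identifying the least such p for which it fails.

p = 11

Check each prime p in order until the claim fails.
The first 4 eligible values, up to p = 7, all satisfy the conclusion.
p = 11: 11 mod 5 = 1 — not in {0, 2, 3}.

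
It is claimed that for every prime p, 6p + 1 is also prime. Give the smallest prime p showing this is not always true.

p = 19

A counterexample is any prime p such that 6p + 1 is not prime; we check each in order.
p = 2: 6p + 1 = 13, prime.
p = 3: 6p + 1 = 19, prime.
p = 5: 6p + 1 = 31, prime.
p = 7: 6p + 1 = 43, prime.
p = 11: 6p + 1 = 67, prime.
p = 13: 6p + 1 = 79, prime.
p = 17: 6p + 1 = 103, prime.
p = 19: 6p + 1 = 115 = 5 × 23, not prime.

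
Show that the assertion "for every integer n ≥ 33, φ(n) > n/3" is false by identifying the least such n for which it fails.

A counterexample is any integer n ≥ 33 such that the claim fails; we check each in order.
For n = 33, 34, 35 the conclusion holds.
n = 36: φ(36) = 12 and 36/3 = 12, so φ(36) ≤ 36/3.

n = 36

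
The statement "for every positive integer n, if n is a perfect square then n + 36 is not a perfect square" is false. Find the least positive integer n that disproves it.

Check each positive integer n in order until n is a perfect square but n + 36 is a perfect square.
The first 7 eligible values, up to n = 49, all satisfy the conclusion.
n = 64: 64 = 8² and 64 + 36 = 100 = 10².
So n = 64 is the smallest counterexample.

n = 64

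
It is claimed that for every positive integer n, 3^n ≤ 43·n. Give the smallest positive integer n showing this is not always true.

Check each positive integer n in order until 3^n > 43·n.
n = 1: 3^n = 3 and 43·n = 43, so 3 ≤ 43.
n = 2: 3^n = 9 and 43·n = 86, so 9 ≤ 86.
n = 3: 3^n = 27 and 43·n = 129, so 27 ≤ 129.
n = 4: 3^n = 81 and 43·n = 172, so 81 ≤ 172.
n = 5: 3^n = 243 and 43·n = 215, so 243 > 215.
Hence n = 5 is a counterexample.

n = 5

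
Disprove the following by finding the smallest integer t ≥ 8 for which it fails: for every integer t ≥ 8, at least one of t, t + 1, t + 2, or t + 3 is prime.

t = 24

Check each integer t ≥ 8 in order until t, t + 1, t + 2, t + 3 are all composite.
For t = 8, 9, 10, 11, …, 21, 22, 23 the conclusion holds.
t = 24: 24 = 2 × 12; 25 = 5 × 5; 26 = 2 × 13; 27 = 3 × 9 — all composite.
Thus t = 24 disproves the claim, and no smaller t works.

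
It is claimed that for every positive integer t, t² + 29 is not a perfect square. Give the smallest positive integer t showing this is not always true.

We need the least positive integer t for which t² + 29 is a perfect square.
The first 13 eligible values, up to t = 13, all satisfy the conclusion.
t = 14: 14² + 29 = 225 = 15², a perfect square.
So t = 14 is the smallest counterexample.

t = 14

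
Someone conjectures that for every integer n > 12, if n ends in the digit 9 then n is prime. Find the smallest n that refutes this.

n = 19: 19 ends in 9 and is prime.
n = 29: 29 ends in 9 and is prime.
n = 39: 39 ends in 9; 39 = 3 × 13, composite.
Thus n = 39 disproves the claim, and no smaller n works.

n = 39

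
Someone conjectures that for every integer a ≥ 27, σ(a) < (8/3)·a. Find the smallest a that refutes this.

a = 60

For a = 27, 28, 29, 30, …, 57, 58, 59 the conclusion holds.
a = 60: σ(60) = 168; 168 ≥ 160.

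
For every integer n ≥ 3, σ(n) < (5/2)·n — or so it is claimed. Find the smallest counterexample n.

n = 24

A counterexample is any integer n ≥ 3 such that the claim fails; we check each in order.
The first 21 eligible values, up to n = 23, all satisfy the conclusion.
n = 24: σ(24) = 60; 60 ≥ 60.
Hence n = 24 is a counterexample.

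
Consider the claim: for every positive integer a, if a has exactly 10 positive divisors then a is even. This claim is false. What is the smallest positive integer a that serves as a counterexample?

a = 405

For a = 48, 80, 112, 162, 176, 208, 272, 304, 368 the conclusion holds.
a = 405: divisors of 405: 10 divisors; 405 is odd.
Hence a = 405 is a counterexample.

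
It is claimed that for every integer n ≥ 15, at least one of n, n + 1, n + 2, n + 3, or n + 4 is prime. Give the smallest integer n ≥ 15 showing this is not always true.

A counterexample is any integer n ≥ 15 such that n, n + 1, n + 2, n + 3, n + 4 are all composite; we check each in order.
For n = 15, 16, 17, 18, 19, 20, 21, 22, 23 the conclusion holds.
n = 24: 24 = 2 × 12; 25 = 5 × 5; 26 = 2 × 13; 27 = 3 × 9; 28 = 2 × 14 — all composite.
Hence n = 24 is a counterexample.

n = 24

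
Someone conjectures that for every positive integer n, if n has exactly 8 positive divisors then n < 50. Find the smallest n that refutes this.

Check each positive integer n in order until n has exactly 8 positive divisors but the claim fails.
For n = 24, 30, 40, 42 the conclusion holds.
n = 54: τ(54) = 8; 54 ≥ 50.
Thus n = 54 disproves the claim, and no smaller n works.

n = 54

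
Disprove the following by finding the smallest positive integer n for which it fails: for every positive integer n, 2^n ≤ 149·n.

Check each positive integer n in order until 2^n > 149·n.
The first 10 eligible values, up to n = 10, all satisfy the conclusion.
n = 11: 2^n = 2048 and 149·n = 1639, so 2048 > 1639.

n = 11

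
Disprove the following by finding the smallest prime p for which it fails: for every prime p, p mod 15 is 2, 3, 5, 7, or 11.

We need the least prime p for which the claim fails.
p = 2: 2 mod 15 = 2.
p = 3: 3 mod 15 = 3.
p = 5: 5 mod 15 = 5.
p = 7: 7 mod 15 = 7.
p = 11: 11 mod 15 = 11.
p = 13: 13 mod 15 = 13 — not in {2, 3, 5, 7, 11}.

p = 13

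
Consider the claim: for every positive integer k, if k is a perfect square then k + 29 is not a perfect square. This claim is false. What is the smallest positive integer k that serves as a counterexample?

k = 196

We need the least positive integer k for which k is a perfect square but k + 29 is a perfect square.
The first 13 eligible values, up to k = 169, all satisfy the conclusion.
k = 196: 196 = 14² and 196 + 29 = 225 = 15².
Thus k = 196 disproves the claim, and no smaller k works.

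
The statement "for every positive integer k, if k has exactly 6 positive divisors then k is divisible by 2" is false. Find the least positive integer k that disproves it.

We need the least positive integer k for which k has exactly 6 positive divisors but k is not divisible by 2.
For k = 12, 18, 20, 28, 32, 44 the conclusion holds.
k = 45: τ(45) = 6; 45 mod 2 = 1.
So k = 45 is the smallest counterexample.

k = 45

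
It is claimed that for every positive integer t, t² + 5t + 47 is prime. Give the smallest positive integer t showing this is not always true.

Check each positive integer t in order until t² + 5t + 47 is not prime.
For t = 1, 2, 3, 4, …, 35, 36, 37 the conclusion holds.
t = 38: t² + 5t + 47 = 1681 = 41 × 41, composite.

t = 38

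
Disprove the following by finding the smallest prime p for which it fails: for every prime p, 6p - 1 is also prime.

p = 11

The first 4 eligible values, up to p = 7, all satisfy the conclusion.
p = 11: 6p - 1 = 65 = 5 × 13, not prime.
Thus p = 11 disproves the claim, and no smaller p works.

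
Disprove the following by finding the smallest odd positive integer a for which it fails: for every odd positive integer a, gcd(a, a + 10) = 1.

a = 5

A counterexample is any odd positive integer a such that gcd(a, a + 10) > 1; we check each in order.
a = 1: gcd(1, 11) = 1.
a = 3: gcd(3, 13) = 1.
a = 5: gcd(5, 15) = 5.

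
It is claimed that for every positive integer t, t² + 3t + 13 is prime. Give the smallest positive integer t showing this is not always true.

t = 9

The first 8 eligible values, up to t = 8, all satisfy the conclusion.
t = 9: t² + 3t + 13 = 121 = 11 × 11, composite.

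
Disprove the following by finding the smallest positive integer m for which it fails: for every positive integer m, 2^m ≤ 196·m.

A counterexample is any positive integer m such that 2^m > 196·m; we check each in order.
For m = 1, 2, 3, 4, …, 9, 10, 11 the conclusion holds.
m = 12: 2^m = 4096 and 196·m = 2352, so 4096 > 2352.
So m = 12 is the smallest counterexample.

m = 12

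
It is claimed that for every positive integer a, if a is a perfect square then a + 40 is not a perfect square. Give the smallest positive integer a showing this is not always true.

A counterexample is any positive integer a such that a is a perfect square but a + 40 is a perfect square; we check each in order.
a = 1: 1 + 40 = 41, not a perfect square.
a = 4: 4 + 40 = 44, not a perfect square.
a = 9: 9 = 3² and 9 + 40 = 49 = 7².

a = 9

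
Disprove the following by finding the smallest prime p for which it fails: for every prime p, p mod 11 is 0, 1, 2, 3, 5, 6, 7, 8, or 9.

Check each prime p in order until the claim fails.
For p = 2, 3, 5, 7, …, 23, 29, 31 the conclusion holds.
p = 37: 37 mod 11 = 4 — not in {0, 1, 2, 3, 5, 6, 7, 8, 9}.
So p = 37 is the smallest counterexample.

p = 37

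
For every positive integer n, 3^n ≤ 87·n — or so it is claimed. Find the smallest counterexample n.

Check each positive integer n in order until 3^n > 87·n.
The first 5 eligible values, up to n = 5, all satisfy the conclusion.
n = 6: 3^n = 729 and 87·n = 522, so 729 > 522.
Hence n = 6 is a counterexample.

n = 6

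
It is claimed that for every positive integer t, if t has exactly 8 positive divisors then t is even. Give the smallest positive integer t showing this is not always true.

t = 105

We need the least positive integer t for which t has exactly 8 positive divisors but t is odd.
For t = 24, 30, 40, 42, …, 88, 102, 104 the conclusion holds.
t = 105: divisors of 105: 1, 3, 5, 7, 15, 21, 35, 105; 105 is odd.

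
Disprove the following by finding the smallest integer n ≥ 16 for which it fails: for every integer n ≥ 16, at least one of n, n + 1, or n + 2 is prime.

We need the least integer n ≥ 16 for which n, n + 1, n + 2 are all composite.
The first 4 eligible values, up to n = 19, all satisfy the conclusion.
n = 20: 20 = 2 × 10; 21 = 3 × 7; 22 = 2 × 11 — all composite.
Thus n = 20 disproves the claim, and no smaller n works.

n = 20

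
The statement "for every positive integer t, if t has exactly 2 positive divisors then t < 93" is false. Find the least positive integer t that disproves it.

t = 97

We need the least positive integer t for which t has exactly 2 positive divisors but the claim fails.
The first 24 eligible values, up to t = 89, all satisfy the conclusion.
t = 97: τ(97) = 2; 97 ≥ 93.
Thus t = 97 disproves the claim, and no smaller t works.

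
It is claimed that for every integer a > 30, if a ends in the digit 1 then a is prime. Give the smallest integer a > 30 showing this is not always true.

a = 51

For a = 31, 41 the conclusion holds.
a = 51: 51 ends in 1; 51 = 3 × 17, composite.
Thus a = 51 disproves the claim, and no smaller a works.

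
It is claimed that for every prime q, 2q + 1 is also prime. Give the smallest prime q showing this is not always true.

For q = 2, 3, 5 the conclusion holds.
q = 7: 2q + 1 = 15 = 3 × 5, not prime.

q = 7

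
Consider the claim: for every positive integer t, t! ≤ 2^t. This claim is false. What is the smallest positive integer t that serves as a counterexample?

Check each positive integer t in order until t! > 2^t.
For t = 1, 2, 3 the conclusion holds.
t = 4: t! = 24 and 2^t = 16, so 24 > 16.

t = 4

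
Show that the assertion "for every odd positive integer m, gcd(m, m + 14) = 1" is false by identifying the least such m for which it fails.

Check each odd positive integer m in order until gcd(m, m + 14) > 1.
For m = 1, 3, 5 the conclusion holds.
m = 7: gcd(7, 21) = 7.

m = 7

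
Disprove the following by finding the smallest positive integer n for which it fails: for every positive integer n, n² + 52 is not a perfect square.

Check each positive integer n in order until n² + 52 is a perfect square.
For n = 1, 2, 3, 4, …, 9, 10, 11 the conclusion holds.
n = 12: 12² + 52 = 196 = 14², a perfect square.
So n = 12 is the smallest counterexample.

n = 12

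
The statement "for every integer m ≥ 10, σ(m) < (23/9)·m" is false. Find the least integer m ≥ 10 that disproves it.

For m = 10, 11, 12, 13, …, 45, 46, 47 the conclusion holds.
m = 48: σ(48) = 124; 124 ≥ 368/3.
So m = 48 is the smallest counterexample.

m = 48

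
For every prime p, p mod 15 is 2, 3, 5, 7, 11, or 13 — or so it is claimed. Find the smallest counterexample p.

Check each prime p in order until the claim fails.
For p = 2, 3, 5, 7, 11, 13, 17 the conclusion holds.
p = 19: 19 mod 15 = 4 — not in {2, 3, 5, 7, 11, 13}.

p = 19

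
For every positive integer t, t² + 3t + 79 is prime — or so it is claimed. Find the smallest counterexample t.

t = 5

A counterexample is any positive integer t such that t² + 3t + 79 is not prime; we check each in order.
t = 1: t² + 3t + 79 = 83, prime.
t = 2: t² + 3t + 79 = 89, prime.
t = 3: t² + 3t + 79 = 97, prime.
t = 4: t² + 3t + 79 = 107, prime.
t = 5: t² + 3t + 79 = 119 = 7 × 17, composite.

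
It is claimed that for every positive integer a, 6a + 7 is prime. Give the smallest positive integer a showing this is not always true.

a = 3

Check each positive integer a in order until 6a + 7 is not prime.
a = 1: 6a + 7 = 13, prime.
a = 2: 6a + 7 = 19, prime.
a = 3: 6a + 7 = 25 = 5 × 5, composite.
So a = 3 is the smallest counterexample.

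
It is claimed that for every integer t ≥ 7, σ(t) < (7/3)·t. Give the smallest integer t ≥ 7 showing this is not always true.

t = 12

A counterexample is any integer t ≥ 7 such that the claim fails; we check each in order.
The first 5 eligible values, up to t = 11, all satisfy the conclusion.
t = 12: σ(12) = 28; 28 ≥ 28.
So t = 12 is the smallest counterexample.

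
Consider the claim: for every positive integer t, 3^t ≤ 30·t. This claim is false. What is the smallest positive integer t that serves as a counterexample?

Check each positive integer t in order until 3^t > 30·t.
The first 4 eligible values, up to t = 4, all satisfy the conclusion.
t = 5: 3^t = 243 and 30·t = 150, so 243 > 150.
Thus t = 5 disproves the claim, and no smaller t works.

t = 5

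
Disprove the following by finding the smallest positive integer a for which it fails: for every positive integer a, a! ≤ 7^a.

a = 17

Check each positive integer a in order until a! > 7^a.
The first 16 eligible values, up to a = 16, all satisfy the conclusion.
a = 17: a! = 355687428096000 and 7^a = 232630513987207, so 355687428096000 > 232630513987207.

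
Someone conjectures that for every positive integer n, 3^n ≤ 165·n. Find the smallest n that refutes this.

We need the least positive integer n for which 3^n > 165·n.
For n = 1, 2, 3, 4, 5, 6 the conclusion holds.
n = 7: 3^n = 2187 and 165·n = 1155, so 2187 > 1155.

n = 7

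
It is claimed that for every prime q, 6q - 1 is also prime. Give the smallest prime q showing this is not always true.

We need the least prime q for which 6q - 1 is not prime.
The first 4 eligible values, up to q = 7, all satisfy the conclusion.
q = 11: 6q - 1 = 65 = 5 × 13, not prime.
So q = 11 is the smallest counterexample.

q = 11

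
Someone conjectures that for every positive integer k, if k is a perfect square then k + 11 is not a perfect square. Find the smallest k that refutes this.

k = 25

Check each positive integer k in order until k is a perfect square but k + 11 is a perfect square.
For k = 1, 4, 9, 16 the conclusion holds.
k = 25: 25 = 5² and 25 + 11 = 36 = 6².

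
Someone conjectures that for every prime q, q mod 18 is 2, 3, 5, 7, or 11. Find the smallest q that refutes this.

Check each prime q in order until the claim fails.
The first 5 eligible values, up to q = 11, all satisfy the conclusion.
q = 13: 13 mod 18 = 13 — not in {2, 3, 5, 7, 11}.
Thus q = 13 disproves the claim, and no smaller q works.

q = 13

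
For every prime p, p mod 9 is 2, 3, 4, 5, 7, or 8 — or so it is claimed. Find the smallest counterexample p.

For p = 2, 3, 5, 7, 11, 13, 17 the conclusion holds.
p = 19: 19 mod 9 = 1 — not in {2, 3, 4, 5, 7, 8}.
Thus p = 19 disproves the claim, and no smaller p works.

p = 19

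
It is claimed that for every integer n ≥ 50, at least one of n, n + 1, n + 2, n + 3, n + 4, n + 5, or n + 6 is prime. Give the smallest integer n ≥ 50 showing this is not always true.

n = 90

For n = 50, 51, 52, 53, …, 87, 88, 89 the conclusion holds.
n = 90: 90 = 2 × 45; 91 = 7 × 13; 92 = 2 × 46; 93 = 3 × 31; 94 = 2 × 47; 95 = 5 × 19; 96 = 2 × 48 — all composite.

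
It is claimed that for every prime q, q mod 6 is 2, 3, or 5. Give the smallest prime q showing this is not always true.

q = 7

We need the least prime q for which the claim fails.
q = 2: 2 mod 6 = 2.
q = 3: 3 mod 6 = 3.
q = 5: 5 mod 6 = 5.
q = 7: 7 mod 6 = 1 — not in {2, 3, 5}.
Thus q = 7 disproves the claim, and no smaller q works.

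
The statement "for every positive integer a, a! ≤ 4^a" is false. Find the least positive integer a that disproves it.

For a = 1, 2, 3, 4, 5, 6, 7, 8 the conclusion holds.
a = 9: a! = 362880 and 4^a = 262144, so 362880 > 262144.
Hence a = 9 is a counterexample.

a = 9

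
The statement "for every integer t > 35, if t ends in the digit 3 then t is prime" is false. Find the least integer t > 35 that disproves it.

t = 63

A counterexample is any integer t > 35 such that t ends in the digit 3 but t is not prime; we check each in order.
t = 43: 43 ends in 3 and is prime.
t = 53: 53 ends in 3 and is prime.
t = 63: 63 ends in 3; 63 = 3 × 21, composite.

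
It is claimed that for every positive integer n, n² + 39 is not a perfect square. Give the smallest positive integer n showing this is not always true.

For n = 1, 2, 3, 4 the conclusion holds.
n = 5: 5² + 39 = 64 = 8², a perfect square.

n = 5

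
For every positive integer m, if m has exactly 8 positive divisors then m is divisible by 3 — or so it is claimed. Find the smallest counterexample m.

We need the least positive integer m for which m has exactly 8 positive divisors but m is not divisible by 3.
m = 24: τ(24) = 8; 24 mod 3 = 0.
m = 30: τ(30) = 8; 30 mod 3 = 0.
m = 40: τ(40) = 8; 40 mod 3 = 1.
Hence m = 40 is a counterexample.

m = 40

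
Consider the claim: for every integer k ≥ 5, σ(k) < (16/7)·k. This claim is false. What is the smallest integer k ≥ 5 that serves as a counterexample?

k = 12

k = 5: σ(5) = 6; 6 < 80/7.
k = 6: σ(6) = 12; 12 < 96/7.
k = 7: σ(7) = 8; 8 < 16.
k = 8: σ(8) = 15; 15 < 128/7.
k = 9: σ(9) = 13; 13 < 144/7.
k = 10: σ(10) = 18; 18 < 160/7.
k = 11: σ(11) = 12; 12 < 176/7.
k = 12: σ(12) = 28; 28 ≥ 192/7.
Thus k = 12 disproves the claim, and no smaller k works.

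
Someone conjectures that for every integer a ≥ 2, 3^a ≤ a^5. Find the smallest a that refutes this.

a = 11

A counterexample is any integer a ≥ 2 such that 3^a > a^5; we check each in order.
The first 9 eligible values, up to a = 10, all satisfy the conclusion.
a = 11: 3^a = 177147 and a^5 = 161051, so 177147 > 161051.
So a = 11 is the smallest counterexample.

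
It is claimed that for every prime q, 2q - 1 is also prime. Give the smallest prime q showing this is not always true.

For q = 2, 3 the conclusion holds.
q = 5: 2q - 1 = 9 = 3 × 3, not prime.

q = 5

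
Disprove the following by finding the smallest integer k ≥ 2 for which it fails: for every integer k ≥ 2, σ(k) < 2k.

k = 6

We need the least integer k ≥ 2 for which the claim fails.
For k = 2, 3, 4, 5 the conclusion holds.
k = 6: σ(6) = 12; 12 ≥ 12.
Thus k = 6 disproves the claim, and no smaller k works.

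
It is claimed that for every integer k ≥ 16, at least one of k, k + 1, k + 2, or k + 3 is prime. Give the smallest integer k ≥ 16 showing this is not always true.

k = 24

A counterexample is any integer k ≥ 16 such that k, k + 1, k + 2, k + 3 are all composite; we check each in order.
The first 8 eligible values, up to k = 23, all satisfy the conclusion.
k = 24: 24 = 2 × 12; 25 = 5 × 5; 26 = 2 × 13; 27 = 3 × 9 — all composite.
So k = 24 is the smallest counterexample.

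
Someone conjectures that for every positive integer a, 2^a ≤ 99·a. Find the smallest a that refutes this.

a = 10

Check each positive integer a in order until 2^a > 99·a.
The first 9 eligible values, up to a = 9, all satisfy the conclusion.
a = 10: 2^a = 1024 and 99·a = 990, so 1024 > 990.
Thus a = 10 disproves the claim, and no smaller a works.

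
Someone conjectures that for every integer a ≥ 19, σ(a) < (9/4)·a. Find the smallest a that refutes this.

a = 24

a = 19: σ(19) = 20; 20 < 171/4.
a = 20: σ(20) = 42; 42 < 45.
a = 21: σ(21) = 32; 32 < 189/4.
a = 22: σ(22) = 36; 36 < 99/2.
a = 23: σ(23) = 24; 24 < 207/4.
a = 24: σ(24) = 60; 60 ≥ 54.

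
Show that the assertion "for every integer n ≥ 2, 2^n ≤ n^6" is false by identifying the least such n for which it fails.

n = 30

For n = 2, 3, 4, 5, …, 27, 28, 29 the conclusion holds.
n = 30: 2^n = 1073741824 and n^6 = 729000000, so 1073741824 > 729000000.
Thus n = 30 disproves the claim, and no smaller n works.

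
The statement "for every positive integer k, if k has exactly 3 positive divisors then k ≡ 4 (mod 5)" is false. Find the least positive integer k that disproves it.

k = 25

k = 4: τ(4) = 3; 4 ≡ 4 (mod 5).
k = 9: τ(9) = 3; 9 ≡ 4 (mod 5).
k = 25: τ(25) = 3; 25 ≡ 0 (mod 5).
So k = 25 is the smallest counterexample.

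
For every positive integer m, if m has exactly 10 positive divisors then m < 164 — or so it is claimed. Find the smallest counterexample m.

m = 176

We need the least positive integer m for which m has exactly 10 positive divisors but the claim fails.
m = 48: τ(48) = 10; 48 < 164.
m = 80: τ(80) = 10; 80 < 164.
m = 112: τ(112) = 10; 112 < 164.
m = 162: τ(162) = 10; 162 < 164.
m = 176: τ(176) = 10; 176 ≥ 164.
Hence m = 176 is a counterexample.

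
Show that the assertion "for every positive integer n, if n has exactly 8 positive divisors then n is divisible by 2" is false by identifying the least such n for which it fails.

Check each positive integer n in order until n has exactly 8 positive divisors but n is not divisible by 2.
For n = 24, 30, 40, 42, …, 88, 102, 104 the conclusion holds.
n = 105: τ(105) = 8; 105 mod 2 = 1.
So n = 105 is the smallest counterexample.

n = 105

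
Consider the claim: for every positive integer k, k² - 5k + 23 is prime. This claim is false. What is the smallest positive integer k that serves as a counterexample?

We need the least positive integer k for which k² - 5k + 23 is not prime.
For k = 1, 2, 3, 4, …, 16, 17, 18 the conclusion holds.
k = 19: k² - 5k + 23 = 289 = 17 × 17, composite.

k = 19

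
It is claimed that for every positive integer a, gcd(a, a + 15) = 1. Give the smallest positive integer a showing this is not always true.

For a = 1, 2 the conclusion holds.
a = 3: gcd(3, 18) = 3.

a = 3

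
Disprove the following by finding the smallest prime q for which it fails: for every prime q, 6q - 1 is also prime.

q = 2: 6q - 1 = 11, prime.
q = 3: 6q - 1 = 17, prime.
q = 5: 6q - 1 = 29, prime.
q = 7: 6q - 1 = 41, prime.
q = 11: 6q - 1 = 65 = 5 × 13, not prime.

q = 11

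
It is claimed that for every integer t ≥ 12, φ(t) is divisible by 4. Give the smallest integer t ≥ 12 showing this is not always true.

t = 12: φ(12) = 4; 4 mod 4 = 0.
t = 13: φ(13) = 12; 12 mod 4 = 0.
t = 14: φ(14) = 6; 6 mod 4 = 2.
Thus t = 14 disproves the claim, and no smaller t works.

t = 14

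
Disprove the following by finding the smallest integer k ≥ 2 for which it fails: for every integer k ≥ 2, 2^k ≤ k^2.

k = 5

We need the least integer k ≥ 2 for which 2^k > k^2.
For k = 2, 3, 4 the conclusion holds.
k = 5: 2^k = 32 and k^2 = 25, so 32 > 25.
Thus k = 5 disproves the claim, and no smaller k works.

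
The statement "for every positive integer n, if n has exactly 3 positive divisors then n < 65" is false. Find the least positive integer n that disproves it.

Check each positive integer n in order until n has exactly 3 positive divisors but the claim fails.
The first 4 eligible values, up to n = 49, all satisfy the conclusion.
n = 121: τ(121) = 3; 121 ≥ 65.

n = 121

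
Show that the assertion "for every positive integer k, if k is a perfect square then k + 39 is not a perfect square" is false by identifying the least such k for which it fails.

A counterexample is any positive integer k such that k is a perfect square but k + 39 is a perfect square; we check each in order.
The first 4 eligible values, up to k = 16, all satisfy the conclusion.
k = 25: 25 = 5² and 25 + 39 = 64 = 8².
Hence k = 25 is a counterexample.

k = 25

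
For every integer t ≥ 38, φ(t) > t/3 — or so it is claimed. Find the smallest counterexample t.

t = 42

A counterexample is any integer t ≥ 38 such that the claim fails; we check each in order.
The first 4 eligible values, up to t = 41, all satisfy the conclusion.
t = 42: φ(42) = 12 and 42/3 = 14, so φ(42) ≤ 42/3.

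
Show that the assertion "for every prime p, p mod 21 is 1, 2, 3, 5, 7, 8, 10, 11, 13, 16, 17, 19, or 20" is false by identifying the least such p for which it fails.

We need the least prime p for which the claim fails.
The first 18 eligible values, up to p = 61, all satisfy the conclusion.
p = 67: 67 mod 21 = 4 — not in {1, 2, 3, 5, 7, 8, 10, 11, 13, 16, 17, 19, 20}.
So p = 67 is the smallest counterexample.

p = 67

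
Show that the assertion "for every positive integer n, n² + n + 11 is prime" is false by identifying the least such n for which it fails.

Check each positive integer n in order until n² + n + 11 is not prime.
For n = 1, 2, 3, 4, 5, 6, 7, 8, 9 the conclusion holds.
n = 10: n² + n + 11 = 121 = 11 × 11, composite.
Hence n = 10 is a counterexample.

n = 10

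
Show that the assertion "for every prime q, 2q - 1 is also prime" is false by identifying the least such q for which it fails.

q = 5

We need the least prime q for which 2q - 1 is not prime.
For q = 2, 3 the conclusion holds.
q = 5: 2q - 1 = 9 = 3 × 3, not prime.
So q = 5 is the smallest counterexample.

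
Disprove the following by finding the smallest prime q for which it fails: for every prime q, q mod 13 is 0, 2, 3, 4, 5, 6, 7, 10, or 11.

q = 47

For q = 2, 3, 5, 7, …, 37, 41, 43 the conclusion holds.
q = 47: 47 mod 13 = 8 — not in {0, 2, 3, 4, 5, 6, 7, 10, 11}.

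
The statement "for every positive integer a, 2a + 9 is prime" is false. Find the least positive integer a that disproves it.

a = 3

We need the least positive integer a for which 2a + 9 is not prime.
For a = 1, 2 the conclusion holds.
a = 3: 2a + 9 = 15 = 3 × 5, composite.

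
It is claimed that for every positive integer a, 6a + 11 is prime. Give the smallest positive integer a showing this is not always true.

a = 4

We need the least positive integer a for which 6a + 11 is not prime.
a = 1: 6a + 11 = 17, prime.
a = 2: 6a + 11 = 23, prime.
a = 3: 6a + 11 = 29, prime.
a = 4: 6a + 11 = 35 = 5 × 7, composite.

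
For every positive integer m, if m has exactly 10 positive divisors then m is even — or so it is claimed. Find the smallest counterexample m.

m = 405

The first 9 eligible values, up to m = 368, all satisfy the conclusion.
m = 405: divisors of 405: 10 divisors; 405 is odd.
So m = 405 is the smallest counterexample.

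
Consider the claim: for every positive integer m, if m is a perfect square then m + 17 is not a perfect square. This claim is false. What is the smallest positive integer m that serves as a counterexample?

m = 64

m = 1: 1 + 17 = 18, not a perfect square.
m = 4: 4 + 17 = 21, not a perfect square.
m = 9: 9 + 17 = 26, not a perfect square.
m = 16: 16 + 17 = 33, not a perfect square.
m = 25: 25 + 17 = 42, not a perfect square.
m = 36: 36 + 17 = 53, not a perfect square.
m = 49: 49 + 17 = 66, not a perfect square.
m = 64: 64 = 8² and 64 + 17 = 81 = 9².
Hence m = 64 is a counterexample.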